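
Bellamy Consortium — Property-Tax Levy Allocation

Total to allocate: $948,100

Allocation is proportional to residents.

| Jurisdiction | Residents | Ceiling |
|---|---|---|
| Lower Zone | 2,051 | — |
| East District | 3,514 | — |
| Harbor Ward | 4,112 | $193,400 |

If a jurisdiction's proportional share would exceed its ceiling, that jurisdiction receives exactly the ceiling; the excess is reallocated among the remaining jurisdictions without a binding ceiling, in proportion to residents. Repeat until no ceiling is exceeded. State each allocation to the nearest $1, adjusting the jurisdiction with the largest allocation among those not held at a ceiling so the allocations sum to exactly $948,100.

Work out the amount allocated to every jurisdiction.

Combined residents = 9,677.
Unconstrained shares: Lower Zone 200,945.86; East District 344,282.67; Harbor Ward 402,871.47.
Held at cap: Harbor Ward ($193,400); residual $754,700 reallocated over remaining residents 5,565.
Redistributed shares: Lower Zone 278,147.30 → $278,147; East District 476,552.70 → $476,553.

Lower Zone: $278,147; East District: $476,553; Harbor Ward: $193,400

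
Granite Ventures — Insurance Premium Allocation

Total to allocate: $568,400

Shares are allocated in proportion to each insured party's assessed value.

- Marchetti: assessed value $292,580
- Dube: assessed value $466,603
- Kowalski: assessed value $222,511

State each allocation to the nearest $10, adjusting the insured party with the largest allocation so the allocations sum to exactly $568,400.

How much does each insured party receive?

Marchetti: $169,400 | Dube: $270,170 | Kowalski: $128,830

Assessed value total: 981,694.
Unrounded shares: Marchetti 292,580/981,694 × $568,400 = 169,403.57; Dube 466,603/981,694 × $568,400 = 270,162.74; Kowalski 222,511/981,694 × $568,400 = 128,833.68.
At nearest $10: Marchetti $169,400; Dube $270,160; Kowalski $128,830. Sum = $568,390.
Difference $568,400 − $568,390 = +$10 applied to largest allocation (Dube): Dube becomes $270,170.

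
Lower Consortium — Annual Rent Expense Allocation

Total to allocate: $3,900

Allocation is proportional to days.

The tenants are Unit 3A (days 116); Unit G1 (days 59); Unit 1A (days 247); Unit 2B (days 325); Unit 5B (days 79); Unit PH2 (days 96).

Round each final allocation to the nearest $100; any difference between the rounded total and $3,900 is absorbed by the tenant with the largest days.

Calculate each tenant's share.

Unit 3A: $500; Unit G1: $200; Unit 1A: $1,000; Unit 2B: $1,500; Unit 5B: $300; Unit PH2: $400

Sum of days: 922.
Proportional shares: Unit 3A 116/922 × $3,900 = 490.67; Unit G1 59/922 × $3,900 = 249.57; Unit 1A 247/922 × $3,900 = 1,044.79; Unit 2B 325/922 × $3,900 = 1,374.73; Unit 5B 79/922 × $3,900 = 334.16; Unit PH2 96/922 × $3,900 = 406.07.
After rounding ($100): Unit 3A $500; Unit G1 $200; Unit 1A $1,000; Unit 2B $1,400; Unit 5B $300; Unit PH2 $400. Sum = $3,800.
Difference $3,900 − $3,800 = +$100 applied to largest days (Unit 2B): Unit 2B becomes $1,500.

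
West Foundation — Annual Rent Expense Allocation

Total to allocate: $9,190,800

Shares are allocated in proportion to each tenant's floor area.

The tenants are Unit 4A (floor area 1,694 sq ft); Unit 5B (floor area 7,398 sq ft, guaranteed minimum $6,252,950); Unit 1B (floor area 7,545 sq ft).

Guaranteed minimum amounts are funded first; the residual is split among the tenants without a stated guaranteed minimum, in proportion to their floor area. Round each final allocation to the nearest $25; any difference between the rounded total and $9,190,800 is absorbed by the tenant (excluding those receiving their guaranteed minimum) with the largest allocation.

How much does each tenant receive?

Unit 4A: $538,675 · Unit 5B: $6,252,950 · Unit 1B: $2,399,175

Minimums first: Unit 5B $6,252,950. Residual $2,937,850.
Residual split over remaining floor area 9,239: Unit 4A 538,664.13 → $538,675; Unit 1B 2,399,185.87 → $2,399,175.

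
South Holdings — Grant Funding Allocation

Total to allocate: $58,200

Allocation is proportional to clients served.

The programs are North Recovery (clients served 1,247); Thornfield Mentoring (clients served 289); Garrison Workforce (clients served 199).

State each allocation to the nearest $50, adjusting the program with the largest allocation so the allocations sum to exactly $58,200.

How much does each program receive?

North Recovery: $41,800 | Thornfield Mentoring: $9,700 | Garrison Workforce: $6,700

Clients served total: 1,735.
Raw shares: North Recovery 1,247/1,735 × $58,200 = 41,830.20; Thornfield Mentoring 289/1,735 × $58,200 = 9,694.41; Garrison Workforce 199/1,735 × $58,200 = 6,675.39.
After rounding ($50): North Recovery $41,850; Thornfield Mentoring $9,700; Garrison Workforce $6,700. Sum = $58,250.
Difference $58,200 − $58,250 = −$50 applied to largest allocation (North Recovery): North Recovery becomes $41,800.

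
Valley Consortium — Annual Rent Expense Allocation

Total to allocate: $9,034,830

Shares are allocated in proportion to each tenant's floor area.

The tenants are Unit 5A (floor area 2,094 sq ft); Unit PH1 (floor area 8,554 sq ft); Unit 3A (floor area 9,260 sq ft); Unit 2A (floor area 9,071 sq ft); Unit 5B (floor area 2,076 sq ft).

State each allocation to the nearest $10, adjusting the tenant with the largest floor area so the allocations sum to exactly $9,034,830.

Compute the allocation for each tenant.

Total floor area = 2,094 + 8,554 + 9,260 + 9,071 + 2,076 = 31,055.
Raw shares: Unit 5A 609,207.34; Unit PH1 2,488,614.90; Unit 3A 2,694,011.46; Unit 2A 2,639,025.69; Unit 5B 603,970.60.
Rounded to nearest $10: Unit 5A $609,210; Unit PH1 $2,488,610; Unit 3A $2,694,010; Unit 2A $2,639,030; Unit 5B $603,970. Sum = $9,034,830.
No rounding difference to absorb.

Unit 5A: $609,210; Unit PH1: $2,488,610; Unit 3A: $2,694,010; Unit 2A: $2,639,030; Unit 5B: $603,970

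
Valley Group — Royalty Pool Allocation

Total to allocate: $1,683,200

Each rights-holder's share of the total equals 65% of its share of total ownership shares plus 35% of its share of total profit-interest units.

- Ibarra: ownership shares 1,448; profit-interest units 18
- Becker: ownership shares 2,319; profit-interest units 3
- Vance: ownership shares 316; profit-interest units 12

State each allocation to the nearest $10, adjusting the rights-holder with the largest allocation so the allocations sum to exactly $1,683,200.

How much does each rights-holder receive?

Totals — ownership shares 4,083, profit-interest units 33.
Blended shares (65% ownership shares + 35% profit-interest units): Ibarra 0.4214; Becker 0.4010; Vance 0.1776.
Unrounded shares: Ibarra 709,344.02; Becker 674,955.22; Vance 298,900.76.
At nearest $10: Ibarra $709,340; Becker $674,960; Vance $298,900. Sum = $1,683,200.
Sum already equals the total — no adjustment.

Ibarra: $709,340; Becker: $674,960; Vance: $298,900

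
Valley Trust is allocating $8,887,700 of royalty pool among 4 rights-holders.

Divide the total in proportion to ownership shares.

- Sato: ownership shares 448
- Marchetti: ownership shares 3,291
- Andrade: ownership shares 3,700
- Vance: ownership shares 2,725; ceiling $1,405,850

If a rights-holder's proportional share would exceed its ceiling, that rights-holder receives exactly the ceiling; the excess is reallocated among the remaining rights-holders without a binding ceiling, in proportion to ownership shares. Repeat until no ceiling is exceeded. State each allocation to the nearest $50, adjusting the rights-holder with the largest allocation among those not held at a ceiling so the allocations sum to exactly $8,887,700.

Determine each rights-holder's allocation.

Sato: $450,600 · Marchetti: $3,309,950 · Andrade: $3,721,300 · Vance: $1,405,850

Total ownership shares = 10,164.
Proportional shares (ignoring caps): Sato 391,744.35; Marchetti 2,877,747.02; Andrade 3,235,388.63; Vance 2,382,820.00.
Held at cap: Vance ($1,405,850); balance $7,481,850 reallocated over remaining ownership shares 7,439.
Shares after redistribution: Sato 450,580.56 → $450,600; Marchetti 3,309,956.76 → $3,309,950; Andrade 3,721,312.68 → $3,721,300.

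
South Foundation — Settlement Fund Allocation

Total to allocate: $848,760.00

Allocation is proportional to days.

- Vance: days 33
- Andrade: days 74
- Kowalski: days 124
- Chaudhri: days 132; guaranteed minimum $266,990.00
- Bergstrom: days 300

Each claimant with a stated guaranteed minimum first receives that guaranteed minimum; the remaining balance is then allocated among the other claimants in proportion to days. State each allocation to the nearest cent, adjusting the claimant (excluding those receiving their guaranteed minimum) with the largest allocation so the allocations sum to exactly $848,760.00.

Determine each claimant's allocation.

Vance: $36,155.20; Andrade: $81,075.29; Kowalski: $135,855.89; Chaudhri: $266,990.00; Bergstrom: $328,683.62

Minimums first: Chaudhri $266,990.00. Residual $581,770.00.
Residual split over remaining days 531: Vance 36,155.1977 → $36,155.20; Andrade 81,075.2919 → $81,075.29; Kowalski 135,855.8945 → $135,855.89; Bergstrom 328,683.6158 → $328,683.62.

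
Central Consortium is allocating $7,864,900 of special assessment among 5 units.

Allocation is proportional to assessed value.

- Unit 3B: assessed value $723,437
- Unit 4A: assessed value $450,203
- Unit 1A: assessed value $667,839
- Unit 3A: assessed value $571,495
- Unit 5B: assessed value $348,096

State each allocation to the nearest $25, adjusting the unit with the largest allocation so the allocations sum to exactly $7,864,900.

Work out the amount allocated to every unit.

Unit 3B: $2,060,725; Unit 4A: $1,282,400; Unit 1A: $1,902,325; Unit 3A: $1,627,900; Unit 5B: $991,550

Assessed value total: 2,761,070.
Unrounded shares: Unit 3B 723,437/2,761,070 × $7,864,900 = 2,060,708.23; Unit 4A 450,203/2,761,070 × $7,864,900 = 1,282,401.96; Unit 1A 667,839/2,761,070 × $7,864,900 = 1,902,337.48; Unit 3A 571,495/2,761,070 × $7,864,900 = 1,627,901.87; Unit 5B 348,096/2,761,070 × $7,864,900 = 991,550.46.
After rounding ($25): Unit 3B $2,060,700; Unit 4A $1,282,400; Unit 1A $1,902,325; Unit 3A $1,627,900; Unit 5B $991,550. Sum = $7,864,875.
Difference $7,864,900 − $7,864,875 = +$25 applied to largest allocation (Unit 3B): Unit 3B becomes $2,060,725.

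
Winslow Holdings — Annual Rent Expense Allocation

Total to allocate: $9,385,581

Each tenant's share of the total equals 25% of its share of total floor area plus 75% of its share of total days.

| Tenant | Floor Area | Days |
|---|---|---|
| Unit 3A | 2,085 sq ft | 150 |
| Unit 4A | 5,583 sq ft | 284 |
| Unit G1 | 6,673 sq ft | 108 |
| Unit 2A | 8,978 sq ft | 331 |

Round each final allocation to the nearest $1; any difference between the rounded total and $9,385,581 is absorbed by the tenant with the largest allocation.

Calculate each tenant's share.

Floor area total 23,319; days total 873.
Composite weights (25% floor area + 75% days): Unit 3A 0.1512; Unit 4A 0.3038; Unit G1 0.1643; Unit 2A 0.3806.
Proportional shares: Unit 3A 1,419,278.14; Unit 4A 2,851,723.18; Unit G1 1,542,275.09; Unit 2A 3,572,304.59.
After rounding ($1): Unit 3A $1,419,278; Unit 4A $2,851,723; Unit G1 $1,542,275; Unit 2A $3,572,305. Sum = $9,385,581.
No rounding difference to absorb.

Unit 3A: $1,419,278 · Unit 4A: $2,851,723 · Unit G1: $1,542,275 · Unit 2A: $3,572,305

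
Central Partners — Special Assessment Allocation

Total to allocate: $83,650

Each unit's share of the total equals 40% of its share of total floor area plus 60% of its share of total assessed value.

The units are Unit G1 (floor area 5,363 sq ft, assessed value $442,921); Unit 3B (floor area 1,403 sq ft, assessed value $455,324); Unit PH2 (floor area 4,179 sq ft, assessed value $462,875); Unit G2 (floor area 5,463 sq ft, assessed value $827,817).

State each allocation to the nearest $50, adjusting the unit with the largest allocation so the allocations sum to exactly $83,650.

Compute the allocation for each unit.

Floor area total 16,408; assessed value total 2,188,937.
Composite weights (40% floor area + 60% assessed value): Unit G1 0.2521; Unit 3B 0.1590; Unit PH2 0.2288; Unit G2 0.3601.
Unrounded shares: Unit G1 21,092.20; Unit 3B 13,301.16; Unit PH2 19,135.25; Unit G2 30,121.38.
At nearest $50: Unit G1 $21,100; Unit 3B $13,300; Unit PH2 $19,150; Unit G2 $30,100. Sum = $83,650.
No rounding difference to absorb.

Unit G1: $21,100 · Unit 3B: $13,300 · Unit PH2: $19,150 · Unit G2: $30,100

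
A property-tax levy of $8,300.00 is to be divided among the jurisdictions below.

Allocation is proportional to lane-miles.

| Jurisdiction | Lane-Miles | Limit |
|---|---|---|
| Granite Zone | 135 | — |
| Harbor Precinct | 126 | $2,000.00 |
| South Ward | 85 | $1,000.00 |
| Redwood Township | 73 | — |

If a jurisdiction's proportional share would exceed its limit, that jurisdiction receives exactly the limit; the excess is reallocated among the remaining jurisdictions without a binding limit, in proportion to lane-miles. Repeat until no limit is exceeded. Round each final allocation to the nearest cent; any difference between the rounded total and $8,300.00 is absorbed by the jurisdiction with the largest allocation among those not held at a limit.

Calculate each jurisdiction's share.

Granite Zone: $3,439.90; Harbor Precinct: $2,000.00; South Ward: $1,000.00; Redwood Township: $1,860.10

Lane-miles total: 419.
Unconstrained shares: Granite Zone 2,674.2243; Harbor Precinct 2,495.9427; South Ward 1,683.7709; Redwood Township 1,446.0621.
Held at cap: Harbor Precinct ($2,000.00), South Ward ($1,000.00); residual $5,300.00 reallocated over remaining lane-miles 208.
Remaining shares: Granite Zone 3,439.9038 → $3,439.90; Redwood Township 1,860.0962 → $1,860.10.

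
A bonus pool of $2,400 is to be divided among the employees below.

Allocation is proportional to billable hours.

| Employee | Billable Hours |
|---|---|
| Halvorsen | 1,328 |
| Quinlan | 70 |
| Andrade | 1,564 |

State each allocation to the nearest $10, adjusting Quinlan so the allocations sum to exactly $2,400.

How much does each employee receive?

Halvorsen: $1,080 | Quinlan: $50 | Andrade: $1,270

Billable hours total: 2,962.
Pro-rata amounts: Halvorsen 1,328/2,962 × $2,400 = 1,076.03; Quinlan 70/2,962 × $2,400 = 56.72; Andrade 1,564/2,962 × $2,400 = 1,267.25.
After rounding ($10): Halvorsen $1,080; Quinlan $60; Andrade $1,270. Sum = $2,410.
Difference $2,400 − $2,410 = −$10 applied to Quinlan: Quinlan becomes $50.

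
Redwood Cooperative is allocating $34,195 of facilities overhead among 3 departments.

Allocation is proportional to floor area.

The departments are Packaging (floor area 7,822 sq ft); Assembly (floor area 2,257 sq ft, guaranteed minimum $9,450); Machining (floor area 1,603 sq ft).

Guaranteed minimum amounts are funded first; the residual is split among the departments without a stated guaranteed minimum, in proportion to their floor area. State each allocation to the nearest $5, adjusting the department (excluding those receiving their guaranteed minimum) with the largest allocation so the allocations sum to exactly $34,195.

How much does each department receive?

Packaging: $20,535; Assembly: $9,450; Machining: $4,210

Minimums first: Assembly $9,450. Residual $24,745.
Residual split over remaining floor area 9,425: Packaging 20,536.38 → $20,535; Machining 4,208.62 → $4,210.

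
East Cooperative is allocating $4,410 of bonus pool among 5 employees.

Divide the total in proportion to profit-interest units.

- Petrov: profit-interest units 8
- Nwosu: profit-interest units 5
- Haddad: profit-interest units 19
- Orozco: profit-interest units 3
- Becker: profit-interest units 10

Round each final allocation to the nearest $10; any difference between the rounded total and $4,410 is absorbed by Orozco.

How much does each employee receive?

Petrov: $780; Nwosu: $490; Haddad: $1,860; Orozco: $300; Becker: $980

Sum of profit-interest units: 45.
Proportional shares: Petrov 8/45 × $4,410 = 784.00; Nwosu 5/45 × $4,410 = 490.00; Haddad 19/45 × $4,410 = 1,862.00; Orozco 3/45 × $4,410 = 294.00; Becker 10/45 × $4,410 = 980.00.
Rounded to nearest $10: Petrov $780; Nwosu $490; Haddad $1,860; Orozco $290; Becker $980. Sum = $4,400.
Difference $4,410 − $4,400 = +$10 applied to Orozco: Orozco becomes $300.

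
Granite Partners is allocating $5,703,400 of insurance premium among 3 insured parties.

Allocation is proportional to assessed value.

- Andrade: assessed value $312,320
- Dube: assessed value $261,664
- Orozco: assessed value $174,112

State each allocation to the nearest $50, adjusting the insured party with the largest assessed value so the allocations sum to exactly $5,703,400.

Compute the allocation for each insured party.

Andrade: $2,381,100 · Dube: $1,994,900 · Orozco: $1,327,400

Total assessed value = 312,320 + 261,664 + 174,112 = 748,096.
Raw shares: Andrade 2,381,092.65; Dube 1,994,896.99; Orozco 1,327,410.36.
At nearest $50: Andrade $2,381,100; Dube $1,994,900; Orozco $1,327,400. Sum = $5,703,400.
Sum already equals the total — no adjustment.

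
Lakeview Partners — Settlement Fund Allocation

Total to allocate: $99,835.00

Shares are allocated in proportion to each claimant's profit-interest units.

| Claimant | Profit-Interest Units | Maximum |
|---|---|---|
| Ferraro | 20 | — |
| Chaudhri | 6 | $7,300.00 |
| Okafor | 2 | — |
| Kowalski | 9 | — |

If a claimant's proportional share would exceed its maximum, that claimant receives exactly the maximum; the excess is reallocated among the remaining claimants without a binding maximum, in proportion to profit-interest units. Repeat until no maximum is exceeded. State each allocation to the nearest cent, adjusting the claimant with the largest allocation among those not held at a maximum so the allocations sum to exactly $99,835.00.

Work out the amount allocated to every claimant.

Profit-interest units total: 37.
Proportional shares (ignoring caps): Ferraro 53,964.8649; Chaudhri 16,189.4595; Okafor 5,396.4865; Kowalski 24,284.1892.
Held at cap: Chaudhri ($7,300.00); residual $92,535.00 reallocated over remaining profit-interest units 31.
Remaining shares: Ferraro 59,700.0000 → $59,700.00; Okafor 5,970.0000 → $5,970.00; Kowalski 26,865.0000 → $26,865.00.

Ferraro: $59,700.00 · Chaudhri: $7,300.00 · Okafor: $5,970.00 · Kowalski: $26,865.00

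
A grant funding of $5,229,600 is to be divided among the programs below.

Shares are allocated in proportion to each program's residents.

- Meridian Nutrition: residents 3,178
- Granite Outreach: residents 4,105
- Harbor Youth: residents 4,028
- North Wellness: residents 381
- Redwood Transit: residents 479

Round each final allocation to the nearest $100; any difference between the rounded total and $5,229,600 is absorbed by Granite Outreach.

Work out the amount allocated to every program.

Total residents = 12,171.
Proportional shares: Meridian Nutrition 3,178/12,171 × $5,229,600 = 1,365,513.83; Granite Outreach 4,105/12,171 × $5,229,600 = 1,763,824.50; Harbor Youth 4,028/12,171 × $5,229,600 = 1,730,739.36; North Wellness 381/12,171 × $5,229,600 = 163,706.98; Redwood Transit 479/12,171 × $5,229,600 = 205,815.33.
Rounded to nearest $100: Meridian Nutrition $1,365,500; Granite Outreach $1,763,800; Harbor Youth $1,730,700; North Wellness $163,700; Redwood Transit $205,800. Sum = $5,229,500.
Difference $5,229,600 − $5,229,500 = +$100 applied to Granite Outreach: Granite Outreach becomes $1,763,900.

Meridian Nutrition: $1,365,500; Granite Outreach: $1,763,900; Harbor Youth: $1,730,700; North Wellness: $163,700; Redwood Transit: $205,800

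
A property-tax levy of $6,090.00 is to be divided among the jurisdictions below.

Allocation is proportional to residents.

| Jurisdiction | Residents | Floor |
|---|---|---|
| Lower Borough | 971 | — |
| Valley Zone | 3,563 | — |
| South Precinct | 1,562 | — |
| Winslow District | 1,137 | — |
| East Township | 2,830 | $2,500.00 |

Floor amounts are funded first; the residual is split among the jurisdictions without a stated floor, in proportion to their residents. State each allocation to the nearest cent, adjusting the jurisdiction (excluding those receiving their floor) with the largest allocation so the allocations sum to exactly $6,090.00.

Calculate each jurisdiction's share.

Lower Borough: $481.94; Valley Zone: $1,768.45; South Precinct: $775.28; Winslow District: $564.33; East Township: $2,500.00

Minimums first: East Township $2,500.00. Remaining pool $3,590.00.
Remaining pool split over remaining residents 7,233: Lower Borough 481.9425 → $481.94; Valley Zone 1,768.4460 → $1,768.45; South Precinct 775.2772 → $775.28; Winslow District 564.3343 → $564.33.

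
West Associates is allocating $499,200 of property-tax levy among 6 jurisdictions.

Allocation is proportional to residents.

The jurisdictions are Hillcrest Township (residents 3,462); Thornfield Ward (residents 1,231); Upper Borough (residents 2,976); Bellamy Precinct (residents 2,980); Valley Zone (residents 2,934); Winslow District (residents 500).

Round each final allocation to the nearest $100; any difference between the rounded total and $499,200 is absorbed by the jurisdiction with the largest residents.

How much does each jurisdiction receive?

Hillcrest Township: $122,800 · Thornfield Ward: $43,600 · Upper Borough: $105,500 · Bellamy Precinct: $105,600 · Valley Zone: $104,000 · Winslow District: $17,700

Sum of residents: 14,083.
Unrounded shares: Hillcrest Township 3,462/14,083 × $499,200 = 122,717.49; Thornfield Ward 1,231/14,083 × $499,200 = 43,635.25; Upper Borough 2,976/14,083 × $499,200 = 105,490.25; Bellamy Precinct 2,980/14,083 × $499,200 = 105,632.04; Valley Zone 2,934/14,083 × $499,200 = 104,001.48; Winslow District 500/14,083 × $499,200 = 17,723.50.
Rounded to nearest $100: Hillcrest Township $122,700; Thornfield Ward $43,600; Upper Borough $105,500; Bellamy Precinct $105,600; Valley Zone $104,000; Winslow District $17,700. Sum = $499,100.
Difference $499,200 − $499,100 = +$100 applied to largest residents (Hillcrest Township): Hillcrest Township becomes $122,800.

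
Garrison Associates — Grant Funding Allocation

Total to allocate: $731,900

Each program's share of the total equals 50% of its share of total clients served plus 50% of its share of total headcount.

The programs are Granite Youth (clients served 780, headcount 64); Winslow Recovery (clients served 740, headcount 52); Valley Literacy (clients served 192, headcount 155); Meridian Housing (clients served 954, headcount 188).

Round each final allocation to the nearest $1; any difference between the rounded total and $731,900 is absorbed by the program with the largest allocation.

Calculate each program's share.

Clients served total 2,666; headcount total 459.
Blended shares (50% clients served + 50% headcount): Granite Youth 0.2160; Winslow Recovery 0.1954; Valley Literacy 0.2049; Meridian Housing 0.3837.
Proportional shares: Granite Youth 158,092.85; Winslow Recovery 143,034.91; Valley Literacy 149,932.88; Meridian Housing 280,839.37.
Rounded to nearest $1: Granite Youth $158,093; Winslow Recovery $143,035; Valley Literacy $149,933; Meridian Housing $280,839. Sum = $731,900.
No rounding difference to absorb.

Granite Youth: $158,093 · Winslow Recovery: $143,035 · Valley Literacy: $149,933 · Meridian Housing: $280,839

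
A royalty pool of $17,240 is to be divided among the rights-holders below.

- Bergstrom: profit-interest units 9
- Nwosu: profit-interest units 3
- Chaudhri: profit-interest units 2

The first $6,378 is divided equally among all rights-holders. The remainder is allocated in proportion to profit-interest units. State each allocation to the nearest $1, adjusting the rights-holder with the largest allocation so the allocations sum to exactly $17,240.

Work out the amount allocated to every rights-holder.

Bergstrom: $9,108 | Nwosu: $4,454 | Chaudhri: $3,678

First tranche $6,378 split equally: $2,126 each.
Remainder $10,862 by profit-interest units (total 14): Bergstrom 6,982.71 → $6,983; Nwosu 2,327.57 → $2,328; Chaudhri 1,551.71 → $1,552.
Rounding difference −$1 on remainder applied to Bergstrom.
Totals: Bergstrom $2,126 + $6,982 = $9,108; Nwosu $2,126 + $2,328 = $4,454; Chaudhri $2,126 + $1,552 = $3,678.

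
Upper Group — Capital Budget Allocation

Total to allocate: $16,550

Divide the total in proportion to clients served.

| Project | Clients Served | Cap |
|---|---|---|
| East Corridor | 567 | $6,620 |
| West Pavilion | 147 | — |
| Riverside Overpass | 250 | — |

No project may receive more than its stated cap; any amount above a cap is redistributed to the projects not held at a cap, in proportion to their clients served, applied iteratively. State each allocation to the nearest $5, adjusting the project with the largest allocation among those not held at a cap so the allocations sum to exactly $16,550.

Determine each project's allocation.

East Corridor: $6,620; West Pavilion: $3,675; Riverside Overpass: $6,255

Total clients served = 964.
Proportional shares (ignoring caps): East Corridor 9,734.28; West Pavilion 2,523.70; Riverside Overpass 4,292.01.
Cap binds for East Corridor ($6,620); balance $9,930 reallocated over remaining clients served 397.
Shares after redistribution: West Pavilion 3,676.85 → $3,675; Riverside Overpass 6,253.15 → $6,255.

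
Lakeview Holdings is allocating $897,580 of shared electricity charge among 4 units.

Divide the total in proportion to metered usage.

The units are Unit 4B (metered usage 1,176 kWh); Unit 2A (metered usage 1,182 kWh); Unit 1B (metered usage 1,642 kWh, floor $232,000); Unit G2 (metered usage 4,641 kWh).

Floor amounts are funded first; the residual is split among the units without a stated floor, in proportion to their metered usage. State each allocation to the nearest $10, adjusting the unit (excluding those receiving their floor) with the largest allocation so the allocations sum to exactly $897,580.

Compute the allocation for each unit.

Unit 4B: $111,830 | Unit 2A: $112,400 | Unit 1B: $232,000 | Unit G2: $441,350

Guaranteed amounts: Unit 1B $232,000. Balance $665,580.
Balance split over remaining metered usage 6,999: Unit 4B 111,833.42 → $111,830; Unit 2A 112,403.99 → $112,400; Unit G2 441,342.59 → $441,340.
Rounding difference +$10 applied to Unit G2 → $441,350.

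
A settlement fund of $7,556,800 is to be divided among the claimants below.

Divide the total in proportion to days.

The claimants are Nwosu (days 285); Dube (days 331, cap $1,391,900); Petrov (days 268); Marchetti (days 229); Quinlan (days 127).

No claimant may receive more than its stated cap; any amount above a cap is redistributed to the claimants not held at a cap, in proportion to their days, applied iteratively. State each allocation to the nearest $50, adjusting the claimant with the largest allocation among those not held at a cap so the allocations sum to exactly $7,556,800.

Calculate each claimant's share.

Combined days = 1,240.
Pro-rata shares before constraints: Nwosu 1,736,845.16; Dube 2,017,178.06; Petrov 1,633,243.87; Marchetti 1,395,570.32; Quinlan 773,962.58.
Held at cap: Dube ($1,391,900); residual $6,164,900 reallocated over remaining days 909.
Redistributed shares: Nwosu 1,932,889.44 → $1,932,900; Petrov 1,817,594.28 → $1,817,600; Marchetti 1,553,093.62 → $1,553,100; Quinlan 861,322.66 → $861,300.

Nwosu: $1,932,900 · Dube: $1,391,900 · Petrov: $1,817,600 · Marchetti: $1,553,100 · Quinlan: $861,300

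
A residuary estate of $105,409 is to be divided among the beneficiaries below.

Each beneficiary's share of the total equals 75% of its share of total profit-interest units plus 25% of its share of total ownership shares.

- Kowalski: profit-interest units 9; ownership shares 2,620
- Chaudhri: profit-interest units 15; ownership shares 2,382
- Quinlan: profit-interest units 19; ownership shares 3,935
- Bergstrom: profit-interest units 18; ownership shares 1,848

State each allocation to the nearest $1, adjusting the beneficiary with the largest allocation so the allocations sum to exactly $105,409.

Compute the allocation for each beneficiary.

Kowalski: $18,066 | Chaudhri: $25,260 | Quinlan: $34,239 | Bergstrom: $27,844

Totals — profit-interest units 61, ownership shares 10,785.
Composite weights (75% profit-interest units + 25% ownership shares): Kowalski 0.1714; Chaudhri 0.2396; Quinlan 0.3248; Bergstrom 0.2641.
Unrounded shares: Kowalski 18,065.86; Chaudhri 25,260.40; Quinlan 34,239.08; Bergstrom 27,843.66.
Rounded to nearest $1: Kowalski $18,066; Chaudhri $25,260; Quinlan $34,239; Bergstrom $27,844. Sum = $105,409.
No rounding difference to absorb.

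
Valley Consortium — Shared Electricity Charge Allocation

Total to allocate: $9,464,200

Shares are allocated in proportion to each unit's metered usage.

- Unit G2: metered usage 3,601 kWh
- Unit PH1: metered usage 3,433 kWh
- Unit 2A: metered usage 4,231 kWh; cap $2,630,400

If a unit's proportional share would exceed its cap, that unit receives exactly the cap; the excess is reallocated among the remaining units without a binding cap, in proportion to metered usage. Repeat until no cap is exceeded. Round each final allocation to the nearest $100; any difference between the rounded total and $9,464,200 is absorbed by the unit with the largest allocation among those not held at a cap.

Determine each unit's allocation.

Sum of metered usage: 11,265.
Proportional shares (ignoring caps): Unit G2 3,025,351.46; Unit PH1 2,884,207.60; Unit 2A 3,554,640.94.
Cap binds for Unit 2A ($2,630,400); remaining pool $6,833,800 reallocated over remaining metered usage 7,034.
Shares after redistribution: Unit G2 3,498,509.21 → $3,498,500; Unit PH1 3,335,290.79 → $3,335,300.

Unit G2: $3,498,500 · Unit PH1: $3,335,300 · Unit 2A: $2,630,400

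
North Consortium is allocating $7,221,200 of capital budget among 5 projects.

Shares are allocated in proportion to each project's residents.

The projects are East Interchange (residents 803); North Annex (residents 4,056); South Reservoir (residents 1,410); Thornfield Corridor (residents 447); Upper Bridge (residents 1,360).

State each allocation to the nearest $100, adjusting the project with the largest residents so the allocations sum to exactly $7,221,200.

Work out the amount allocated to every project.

East Interchange: $718,000; North Annex: $3,626,600; South Reservoir: $1,260,800; Thornfield Corridor: $399,700; Upper Bridge: $1,216,100

Residents total: 803 + 4,056 + 1,410 + 447 + 1,360 = 8,076.
Proportional shares: East Interchange 718,006.88; North Annex 3,626,694.80; South Reservoir 1,260,759.29; Thornfield Corridor 399,687.52; Upper Bridge 1,216,051.51.
After rounding ($100): East Interchange $718,000; North Annex $3,626,700; South Reservoir $1,260,800; Thornfield Corridor $399,700; Upper Bridge $1,216,100. Sum = $7,221,300.
Difference $7,221,200 − $7,221,300 = −$100 applied to largest residents (North Annex): North Annex becomes $3,626,600.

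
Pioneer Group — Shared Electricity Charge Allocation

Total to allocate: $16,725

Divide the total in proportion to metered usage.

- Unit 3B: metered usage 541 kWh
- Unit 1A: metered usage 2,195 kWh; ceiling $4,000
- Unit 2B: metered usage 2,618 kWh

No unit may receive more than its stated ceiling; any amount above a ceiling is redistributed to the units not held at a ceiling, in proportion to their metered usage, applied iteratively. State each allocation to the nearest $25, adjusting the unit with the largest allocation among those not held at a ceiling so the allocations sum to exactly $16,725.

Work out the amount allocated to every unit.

Metered usage total: 5,354.
Proportional shares (ignoring caps): Unit 3B 1,689.99; Unit 1A 6,856.81; Unit 2B 8,178.19.
Held at cap: Unit 1A ($4,000); remaining pool $12,725 reallocated over remaining metered usage 3,159.
Remaining shares: Unit 3B 2,179.24 → $2,175; Unit 2B 10,545.76 → $10,550.

Unit 3B: $2,175; Unit 1A: $4,000; Unit 2B: $10,550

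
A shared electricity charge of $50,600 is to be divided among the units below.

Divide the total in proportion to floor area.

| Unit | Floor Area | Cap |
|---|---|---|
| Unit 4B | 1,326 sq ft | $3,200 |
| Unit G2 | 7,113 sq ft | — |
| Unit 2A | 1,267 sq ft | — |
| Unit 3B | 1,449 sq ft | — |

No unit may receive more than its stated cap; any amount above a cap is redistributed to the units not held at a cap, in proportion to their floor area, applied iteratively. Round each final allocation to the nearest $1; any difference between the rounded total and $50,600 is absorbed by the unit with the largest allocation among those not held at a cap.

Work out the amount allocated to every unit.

Unit 4B: $3,200 · Unit G2: $34,302 · Unit 2A: $6,110 · Unit 3B: $6,988

Sum of floor area: 11,155.
Pro-rata shares before constraints: Unit 4B 6,014.85; Unit G2 32,265.15; Unit 2A 5,747.22; Unit 3B 6,572.78.
Capped: Unit 4B ($3,200); residual $47,400 reallocated over remaining floor area 9,829.
Remaining shares: Unit G2 34,302.19 → $34,302; Unit 2A 6,110.06 → $6,110; Unit 3B 6,987.75 → $6,988.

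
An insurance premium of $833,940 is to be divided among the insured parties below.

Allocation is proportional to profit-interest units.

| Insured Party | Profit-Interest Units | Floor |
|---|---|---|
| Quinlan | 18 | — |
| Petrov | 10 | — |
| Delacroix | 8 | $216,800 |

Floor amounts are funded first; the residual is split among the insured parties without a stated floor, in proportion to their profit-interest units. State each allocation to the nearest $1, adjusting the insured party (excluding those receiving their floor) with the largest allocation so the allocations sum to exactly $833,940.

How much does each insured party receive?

Guaranteed amounts: Delacroix $216,800. Remaining pool $617,140.
Remaining pool split over remaining profit-interest units 28: Quinlan 396,732.86 → $396,733; Petrov 220,407.14 → $220,407.

Quinlan: $396,733 | Petrov: $220,407 | Delacroix: $216,800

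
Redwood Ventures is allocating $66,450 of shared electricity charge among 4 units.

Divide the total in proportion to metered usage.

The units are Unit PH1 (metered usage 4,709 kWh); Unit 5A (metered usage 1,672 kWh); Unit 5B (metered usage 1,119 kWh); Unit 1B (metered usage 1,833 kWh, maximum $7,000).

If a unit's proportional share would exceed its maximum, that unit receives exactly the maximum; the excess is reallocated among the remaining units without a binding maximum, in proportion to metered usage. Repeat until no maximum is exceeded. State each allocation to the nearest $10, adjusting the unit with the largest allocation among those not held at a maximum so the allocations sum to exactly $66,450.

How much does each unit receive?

Sum of metered usage: 9,333.
Proportional shares (ignoring caps): Unit PH1 33,527.60; Unit 5A 11,904.47; Unit 5B 7,967.16; Unit 1B 13,050.77.
Held at cap: Unit 1B ($7,000); residual $59,450 reallocated over remaining metered usage 7,500.
Remaining shares: Unit PH1 37,326.67 → $37,330; Unit 5A 13,253.39 → $13,250; Unit 5B 8,869.94 → $8,870.

Unit PH1: $37,330; Unit 5A: $13,250; Unit 5B: $8,870; Unit 1B: $7,000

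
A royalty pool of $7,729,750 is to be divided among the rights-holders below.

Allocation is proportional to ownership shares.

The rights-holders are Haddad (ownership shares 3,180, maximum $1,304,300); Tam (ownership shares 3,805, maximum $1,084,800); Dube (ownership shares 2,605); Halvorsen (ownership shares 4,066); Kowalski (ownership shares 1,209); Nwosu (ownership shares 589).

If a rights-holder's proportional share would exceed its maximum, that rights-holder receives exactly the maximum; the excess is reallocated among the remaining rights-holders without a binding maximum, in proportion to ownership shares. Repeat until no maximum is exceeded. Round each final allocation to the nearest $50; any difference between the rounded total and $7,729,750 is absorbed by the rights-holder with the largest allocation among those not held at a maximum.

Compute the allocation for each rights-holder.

Haddad: $1,304,300 · Tam: $1,084,800 · Dube: $1,642,750 · Halvorsen: $2,564,050 · Kowalski: $762,400 · Nwosu: $371,450

Total ownership shares = 15,454.
Unconstrained shares: Haddad 1,590,565.87; Tam 1,903,177.09; Dube 1,302,963.55; Halvorsen 2,033,723.53; Kowalski 604,715.14; Nwosu 294,604.81.
Capped: Haddad ($1,304,300), Tam ($1,084,800); balance $5,340,650 reallocated over remaining ownership shares 8,469.
Shares after redistribution: Dube 1,642,743.33 → $1,642,750; Halvorsen 2,564,066.94 → $2,564,050; Kowalski 762,409.48 → $762,400; Nwosu 371,430.26 → $371,450.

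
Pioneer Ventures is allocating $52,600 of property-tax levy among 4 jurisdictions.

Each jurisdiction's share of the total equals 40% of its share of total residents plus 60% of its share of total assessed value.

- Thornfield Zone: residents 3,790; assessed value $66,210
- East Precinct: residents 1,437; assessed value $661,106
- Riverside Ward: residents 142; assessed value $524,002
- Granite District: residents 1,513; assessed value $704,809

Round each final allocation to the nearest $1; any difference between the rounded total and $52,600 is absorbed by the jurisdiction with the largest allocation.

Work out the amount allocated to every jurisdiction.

Thornfield Zone: $12,655; East Precinct: $15,060; Riverside Ward: $8,888; Granite District: $15,997

Residents total 6,882; assessed value total 1,956,127.
Blended shares (40% residents + 60% assessed value): Thornfield Zone 0.2406; East Precinct 0.2863; Riverside Ward 0.1690; Granite District 0.3041.
Raw shares: Thornfield Zone 12,655.21; East Precinct 15,059.502; Riverside Ward 8,888.34; Granite District 15,996.95.
Rounded to nearest $1: Thornfield Zone $12,655; East Precinct $15,060; Riverside Ward $8,888; Granite District $15,997. Sum = $52,600.
Rounded total matches; no reconciliation needed.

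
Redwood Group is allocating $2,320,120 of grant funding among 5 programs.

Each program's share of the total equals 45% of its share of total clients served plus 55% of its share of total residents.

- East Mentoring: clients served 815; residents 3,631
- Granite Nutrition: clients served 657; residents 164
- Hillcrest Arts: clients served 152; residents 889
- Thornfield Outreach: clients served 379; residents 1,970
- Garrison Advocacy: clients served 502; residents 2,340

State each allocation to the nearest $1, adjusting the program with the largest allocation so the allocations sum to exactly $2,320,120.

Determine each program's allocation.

Clients served total 2,505; residents total 8,994.
Blended shares (45% clients served + 55% residents): East Mentoring 0.3684; Granite Nutrition 0.1281; Hillcrest Arts 0.0817; Thornfield Outreach 0.1886; Garrison Advocacy 0.2333.
Unrounded shares: East Mentoring 854,847.42; Granite Nutrition 297,098.00; Hillcrest Arts 189,482.83; Thornfield Outreach 437,465.67; Garrison Advocacy 541,226.08.
After rounding ($1): East Mentoring $854,847; Granite Nutrition $297,098; Hillcrest Arts $189,483; Thornfield Outreach $437,466; Garrison Advocacy $541,226. Sum = $2,320,120.
Sum already equals the total — no adjustment.

East Mentoring: $854,847; Granite Nutrition: $297,098; Hillcrest Arts: $189,483; Thornfield Outreach: $437,466; Garrison Advocacy: $541,226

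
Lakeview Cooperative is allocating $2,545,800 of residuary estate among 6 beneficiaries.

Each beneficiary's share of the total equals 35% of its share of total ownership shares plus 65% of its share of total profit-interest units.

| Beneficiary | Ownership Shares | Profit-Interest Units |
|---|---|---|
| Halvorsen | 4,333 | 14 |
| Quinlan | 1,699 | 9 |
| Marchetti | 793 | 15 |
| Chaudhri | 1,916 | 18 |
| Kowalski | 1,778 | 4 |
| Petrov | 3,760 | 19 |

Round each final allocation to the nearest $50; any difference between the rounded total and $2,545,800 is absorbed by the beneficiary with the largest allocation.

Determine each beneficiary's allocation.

Halvorsen: $563,650 · Quinlan: $294,550 · Marchetti: $363,700 · Chaudhri: $496,600 · Kowalski: $194,750 · Petrov: $632,550

Ownership shares total 14,279; profit-interest units total 79.
Blended shares (35% ownership shares + 65% profit-interest units): Halvorsen 0.2214; Quinlan 0.1157; Marchetti 0.1429; Chaudhri 0.1951; Kowalski 0.0765; Petrov 0.2485.
Pro-rata amounts: Halvorsen 563,635.77; Quinlan 294,538.13; Marchetti 363,681.17; Chaudhri 496,597.34; Kowalski 194,735.56; Petrov 632,612.03.
At nearest $50: Halvorsen $563,650; Quinlan $294,550; Marchetti $363,700; Chaudhri $496,600; Kowalski $194,750; Petrov $632,600. Sum = $2,545,850.
Difference $2,545,800 − $2,545,850 = −$50 applied to largest allocation (Petrov): Petrov becomes $632,550.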